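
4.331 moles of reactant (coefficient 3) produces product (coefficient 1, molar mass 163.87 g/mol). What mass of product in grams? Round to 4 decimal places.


Use the coefficient ratio to convert reactant moles to product moles, then multiply by the product's molar mass.
moles_P = moles_R * (coeff_P / coeff_R) = 4.331 * (1/3) = 1.443667
mass_P = moles_P * M_P = 1.443667 * 163.87
mass_P = 236.57371129 g, rounded to 4 dp:

236.5737 g


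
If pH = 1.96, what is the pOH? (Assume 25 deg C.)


At 25 deg C, pH + pOH = 14.
pOH = 14 - pH = 14 - 1.96
pOH = 12.04:

12.04


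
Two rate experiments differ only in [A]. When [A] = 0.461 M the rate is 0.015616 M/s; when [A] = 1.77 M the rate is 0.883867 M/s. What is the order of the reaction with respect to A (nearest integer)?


Rate is proportional to [A]^n, so rate2/rate1 = ([A]2/[A]1)^n. Take logs to solve for n.
rate2/rate1 = 0.883867 / 0.015616 = 56.6001
[A]2/[A]1 = 1.77 / 0.461 = 3.8395
n = ln(56.6001) / ln(3.8395) = 3.0
Nearest integer order:

3


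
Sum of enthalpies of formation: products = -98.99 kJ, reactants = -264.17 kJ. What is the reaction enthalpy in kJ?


dH_rxn = sum(dH_f products) - sum(dH_f reactants)
dH_rxn = -98.99 - (-264.17)
dH_rxn = 165.18 kJ:

165.18 kJ


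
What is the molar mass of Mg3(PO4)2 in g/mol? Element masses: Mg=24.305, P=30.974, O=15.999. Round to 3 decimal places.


M = sum(count * atomic_mass) over atoms.
M = 3*24.305 + 2*30.974 + 8*15.999
M = 72.915 + 61.948 + 127.992
M = 262.855 g/mol, rounded to 3 dp:

262.855 g/mol


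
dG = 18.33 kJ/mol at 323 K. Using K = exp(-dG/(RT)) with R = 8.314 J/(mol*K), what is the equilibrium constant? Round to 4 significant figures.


dG is in kJ/mol; multiply by 1000 to match R in J/(mol*K).
RT = 8.314 * 323 = 2685.422 J/mol
exponent = -dG*1000 / (RT) = -(18.33*1000) / 2685.422 = -6.82574284
K = exp(-6.82574284)
K = 0.0010854693, rounded to 4 significant figures:

0.001085


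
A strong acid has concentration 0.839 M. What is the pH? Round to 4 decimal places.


A strong acid dissociates completely, so [H+] equals the given concentration.
pH = -log10([H+]) = -log10(0.839)
pH = 0.07623804, rounded to 4 dp:

0.0762


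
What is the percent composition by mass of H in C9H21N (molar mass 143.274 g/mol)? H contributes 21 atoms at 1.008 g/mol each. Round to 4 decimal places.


pct = 100 * (n_elem * M_elem) / M_total
mass_contribution = 21 * 1.008 = 21.168 g/mol
pct = 100 * 21.168 / 143.274
pct = 14.77448804 %, rounded to 4 dp:

14.7745 %


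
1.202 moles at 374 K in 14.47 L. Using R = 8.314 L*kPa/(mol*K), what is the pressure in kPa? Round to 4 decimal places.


PV = nRT, solve for P = nRT / V.
nRT = 1.202 * 8.314 * 374 = 3737.5421
P = 3737.5421 / 14.47
P = 258.29592951 kPa, rounded to 4 dp:

258.2959 kPa


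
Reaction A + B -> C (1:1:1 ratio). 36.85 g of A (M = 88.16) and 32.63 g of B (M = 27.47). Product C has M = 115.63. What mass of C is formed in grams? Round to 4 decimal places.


Find moles of each reactant; the smaller value is the limiting reagent in a 1:1:1 reaction, so moles_C equals moles of the limiter.
n_A = mass_A / M_A = 36.85 / 88.16 = 0.41799 mol
n_B = mass_B / M_B = 32.63 / 27.47 = 1.187841 mol
Limiting reagent: A (smaller), n_limiting = 0.41799 mol
mass_C = n_limiting * M_C = 0.41799 * 115.63
mass_C = 48.3321837 g, rounded to 4 dp:

48.3322 g


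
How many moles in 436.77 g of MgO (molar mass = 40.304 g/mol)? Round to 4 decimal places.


n = mass / M
n = 436.77 / 40.304
n = 10.83688964 mol, rounded to 4 dp:

10.8369 mol


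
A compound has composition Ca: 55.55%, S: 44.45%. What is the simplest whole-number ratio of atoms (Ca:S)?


Assume 100 g of compound, divide each mass% by atomic mass to get moles, then normalize by the smallest to get a raw atom ratio.
Moles per 100 g: Ca: 55.55/40.078 = 1.386, S: 44.45/32.065 = 1.3862
Raw ratio (divide by min = 1.386): Ca: 1.0, S: 1.0
Multiply by 1 to clear fractions: Ca: 1.0 ~= 1, S: 1.0 ~= 1
Reduce by GCD to get the simplest whole-number ratio:

1:1


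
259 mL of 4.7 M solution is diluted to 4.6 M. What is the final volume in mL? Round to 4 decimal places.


Dilution: M1*V1 = M2*V2, solve for V2.
V2 = M1*V1 / M2
V2 = 4.7 * 259 / 4.6
V2 = 1217.3 / 4.6
V2 = 264.63043478 mL, rounded to 4 dp:

264.6304 mL


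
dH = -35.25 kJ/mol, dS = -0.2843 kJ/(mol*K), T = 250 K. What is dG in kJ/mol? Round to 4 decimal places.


Gibbs: dG = dH - T*dS (consistent units, dS already in kJ/(mol*K)).
T*dS = 250 * -0.2843 = -71.075
dG = -35.25 - (-71.075)
dG = 35.825 kJ/mol, rounded to 4 dp:

35.8250 kJ/mol


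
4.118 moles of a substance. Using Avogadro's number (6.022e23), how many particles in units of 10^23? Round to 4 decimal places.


N = n * NA, then divide by 1e23 for the requested units.
N / 1e23 = n * 6.022
N / 1e23 = 4.118 * 6.022
N / 1e23 = 24.798596, rounded to 4 dp:

24.7986


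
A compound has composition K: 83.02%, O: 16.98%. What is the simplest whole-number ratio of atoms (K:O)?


Assume 100 g of compound, divide each mass% by atomic mass to get moles, then normalize by the smallest to get a raw atom ratio.
Moles per 100 g: K: 83.02/39.098 = 2.1234, O: 16.98/15.999 = 1.0613
Raw ratio (divide by min = 1.0613): K: 2.001, O: 1.0
Multiply by 1 to clear fractions: K: 2.001 ~= 2, O: 1.0 ~= 1
Reduce by GCD to get the simplest whole-number ratio:

2:1


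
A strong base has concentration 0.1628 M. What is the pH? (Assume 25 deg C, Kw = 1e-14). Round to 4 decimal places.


A strong base dissociates completely, so [OH-] equals the given concentration.
pOH = -log10([OH-]) = -log10(0.1628) = 0.788346
pH = 14 - pOH = 14 - 0.788346
pH = 13.211654, rounded to 4 dp:

13.2117


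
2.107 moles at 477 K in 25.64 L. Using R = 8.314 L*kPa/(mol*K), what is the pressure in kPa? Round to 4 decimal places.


PV = nRT, solve for P = nRT / V.
nRT = 2.107 * 8.314 * 477 = 8355.8942
P = 8355.8942 / 25.64
P = 325.89290952 kPa, rounded to 4 dp:

325.8929 kPa


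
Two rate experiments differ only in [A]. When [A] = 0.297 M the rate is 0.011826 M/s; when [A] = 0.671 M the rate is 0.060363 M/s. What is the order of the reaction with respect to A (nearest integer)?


Rate is proportional to [A]^n, so rate2/rate1 = ([A]2/[A]1)^n. Take logs to solve for n.
rate2/rate1 = 0.060363 / 0.011826 = 5.1043
[A]2/[A]1 = 0.671 / 0.297 = 2.2593
n = ln(5.1043) / ln(2.2593) = 2.0
Nearest integer order:

2


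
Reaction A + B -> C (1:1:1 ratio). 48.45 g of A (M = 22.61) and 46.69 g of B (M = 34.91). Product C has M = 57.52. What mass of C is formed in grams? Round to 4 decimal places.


Find moles of each reactant; the smaller value is the limiting reagent in a 1:1:1 reaction, so moles_C equals moles of the limiter.
n_A = mass_A / M_A = 48.45 / 22.61 = 2.142857 mol
n_B = mass_B / M_B = 46.69 / 34.91 = 1.337439 mol
Limiting reagent: B (smaller), n_limiting = 1.337439 mol
mass_C = n_limiting * M_C = 1.337439 * 57.52
mass_C = 76.92949128 g, rounded to 4 dp:

76.9295 g


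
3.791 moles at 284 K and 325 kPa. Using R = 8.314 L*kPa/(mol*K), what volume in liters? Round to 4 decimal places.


PV = nRT, solve for V = nRT / P.
nRT = 3.791 * 8.314 * 284 = 8951.2182
V = 8951.2182 / 325
V = 27.54220985 L, rounded to 4 dp:

27.5422 L


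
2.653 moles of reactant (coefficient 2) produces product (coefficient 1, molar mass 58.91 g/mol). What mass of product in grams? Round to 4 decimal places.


Use the coefficient ratio to convert reactant moles to product moles, then multiply by the product's molar mass.
moles_P = moles_R * (coeff_P / coeff_R) = 2.653 * (1/2) = 1.3265
mass_P = moles_P * M_P = 1.3265 * 58.91
mass_P = 78.144115 g, rounded to 4 dp:

78.1441 g


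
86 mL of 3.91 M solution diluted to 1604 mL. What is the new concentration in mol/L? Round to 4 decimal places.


Dilution: M1*V1 = M2*V2, solve for M2.
M2 = M1*V1 / V2
M2 = 3.91 * 86 / 1604
M2 = 336.26 / 1604
M2 = 0.2096384 mol/L, rounded to 4 dp:

0.2096 mol/L


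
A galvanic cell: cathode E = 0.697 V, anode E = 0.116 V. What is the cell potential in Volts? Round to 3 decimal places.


Standard cell potential: E_cell = E_cathode - E_anode.
E_cell = 0.697 - (0.116)
E_cell = 0.581 V, rounded to 3 dp:

0.581 V


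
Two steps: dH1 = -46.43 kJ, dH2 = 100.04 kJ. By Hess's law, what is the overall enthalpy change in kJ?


Hess's law: enthalpy is a state function, so add the step enthalpies.
dH_total = dH1 + dH2 = -46.43 + (100.04)
dH_total = 53.61 kJ:

53.61 kJ


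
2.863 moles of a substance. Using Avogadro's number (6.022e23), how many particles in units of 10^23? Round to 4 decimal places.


N = n * NA, then divide by 1e23 for the requested units.
N / 1e23 = n * 6.022
N / 1e23 = 2.863 * 6.022
N / 1e23 = 17.240986, rounded to 4 dp:

17.2410


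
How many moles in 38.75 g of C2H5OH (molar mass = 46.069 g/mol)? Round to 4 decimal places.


n = mass / M
n = 38.75 / 46.069
n = 0.84112961 mol, rounded to 4 dp:

0.8411 mol


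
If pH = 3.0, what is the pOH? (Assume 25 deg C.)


At 25 deg C, pH + pOH = 14.
pOH = 14 - pH = 14 - 3.0
pOH = 11.0:

11.00


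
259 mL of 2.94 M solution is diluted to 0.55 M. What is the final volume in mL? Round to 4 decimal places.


Dilution: M1*V1 = M2*V2, solve for V2.
V2 = M1*V1 / M2
V2 = 2.94 * 259 / 0.55
V2 = 761.46 / 0.55
V2 = 1384.47272727 mL, rounded to 4 dp:

1384.4727 mL


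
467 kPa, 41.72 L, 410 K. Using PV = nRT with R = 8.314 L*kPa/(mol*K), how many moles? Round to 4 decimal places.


PV = nRT, solve for n = PV / (RT).
PV = 467 * 41.72 = 19483.24
RT = 8.314 * 410 = 3408.74
n = 19483.24 / 3408.74
n = 5.71567207 mol, rounded to 4 dp:

5.7157 mol


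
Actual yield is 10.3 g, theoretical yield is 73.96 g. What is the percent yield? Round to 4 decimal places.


% yield = 100 * actual / theoretical
% yield = 100 * 10.3 / 73.96
% yield = 13.92644673 %, rounded to 4 dp:

13.9264 %


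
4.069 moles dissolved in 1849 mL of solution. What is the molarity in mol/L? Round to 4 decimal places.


Convert volume to liters: V_L = V_mL / 1000.
V_L = 1849 / 1000 = 1.849 L
M = n / V_L = 4.069 / 1.849
M = 2.200649 mol/L, rounded to 4 dp:

2.2006 mol/L


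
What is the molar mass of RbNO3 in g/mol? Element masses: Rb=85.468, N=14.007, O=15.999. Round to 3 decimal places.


M = sum(count * atomic_mass) over atoms.
M = 1*85.468 + 1*14.007 + 3*15.999
M = 85.468 + 14.007 + 47.997
M = 147.472 g/mol, rounded to 3 dp:

147.472 g/mol


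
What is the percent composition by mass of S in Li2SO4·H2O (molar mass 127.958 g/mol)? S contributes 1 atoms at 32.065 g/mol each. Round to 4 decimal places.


pct = 100 * (n_elem * M_elem) / M_total
mass_contribution = 1 * 32.065 = 32.065 g/mol
pct = 100 * 32.065 / 127.958
pct = 25.05900374 %, rounded to 4 dp:

25.0590 %


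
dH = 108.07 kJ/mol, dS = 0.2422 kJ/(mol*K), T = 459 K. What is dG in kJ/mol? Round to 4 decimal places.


Gibbs: dG = dH - T*dS (consistent units, dS already in kJ/(mol*K)).
T*dS = 459 * 0.2422 = 111.1698
dG = 108.07 - (111.1698)
dG = -3.0998 kJ/mol, rounded to 4 dp:

-3.0998 kJ/mol


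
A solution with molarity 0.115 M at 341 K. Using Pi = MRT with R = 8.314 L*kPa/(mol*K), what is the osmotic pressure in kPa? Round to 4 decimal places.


Osmotic pressure (van't Hoff): Pi = M*R*T.
RT = 8.314 * 341 = 2835.074
Pi = 0.115 * 2835.074
Pi = 326.03351 kPa, rounded to 4 dp:

326.0335 kPa


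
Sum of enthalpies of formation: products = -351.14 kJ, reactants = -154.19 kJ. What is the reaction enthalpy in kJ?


dH_rxn = sum(dH_f products) - sum(dH_f reactants)
dH_rxn = -351.14 - (-154.19)
dH_rxn = -196.95 kJ:

-196.95 kJ


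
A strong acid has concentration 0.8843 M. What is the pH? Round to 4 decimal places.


A strong acid dissociates completely, so [H+] equals the given concentration.
pH = -log10([H+]) = -log10(0.8843)
pH = 0.05340037, rounded to 4 dp:

0.0534


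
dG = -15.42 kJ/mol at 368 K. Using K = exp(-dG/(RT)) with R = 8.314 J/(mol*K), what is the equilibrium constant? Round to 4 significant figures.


dG is in kJ/mol; multiply by 1000 to match R in J/(mol*K).
RT = 8.314 * 368 = 3059.552 J/mol
exponent = -dG*1000 / (RT) = -(-15.42*1000) / 3059.552 = 5.03995356
K = exp(5.03995356)
K = 154.46284, rounded to 4 significant figures:

154.5


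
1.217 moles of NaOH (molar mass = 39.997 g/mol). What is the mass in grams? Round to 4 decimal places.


mass = n * M
mass = 1.217 * 39.997
mass = 48.676349 g, rounded to 4 dp:

48.6763 g


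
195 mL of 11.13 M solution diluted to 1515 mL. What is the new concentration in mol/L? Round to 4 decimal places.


Dilution: M1*V1 = M2*V2, solve for M2.
M2 = M1*V1 / V2
M2 = 11.13 * 195 / 1515
M2 = 2170.35 / 1515
M2 = 1.43257426 mol/L, rounded to 4 dp:

1.4326 mol/L


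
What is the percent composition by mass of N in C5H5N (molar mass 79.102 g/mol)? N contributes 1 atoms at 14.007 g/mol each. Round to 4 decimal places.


pct = 100 * (n_elem * M_elem) / M_total
mass_contribution = 1 * 14.007 = 14.007 g/mol
pct = 100 * 14.007 / 79.102
pct = 17.70751688 %, rounded to 4 dp:

17.7075 %


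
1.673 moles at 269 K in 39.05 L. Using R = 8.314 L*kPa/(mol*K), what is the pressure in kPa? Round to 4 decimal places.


PV = nRT, solve for P = nRT / V.
nRT = 1.673 * 8.314 * 269 = 3741.6076
P = 3741.6076 / 39.05
P = 95.81581562 kPa, rounded to 4 dp:

95.8158 kPa


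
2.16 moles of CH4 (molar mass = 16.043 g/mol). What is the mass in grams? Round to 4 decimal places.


mass = n * M
mass = 2.16 * 16.043
mass = 34.65288 g, rounded to 4 dp:

34.6529 g


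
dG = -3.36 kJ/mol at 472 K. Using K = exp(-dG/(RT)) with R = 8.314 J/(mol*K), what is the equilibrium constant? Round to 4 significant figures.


dG is in kJ/mol; multiply by 1000 to match R in J/(mol*K).
RT = 8.314 * 472 = 3924.208 J/mol
exponent = -dG*1000 / (RT) = -(-3.36*1000) / 3924.208 = 0.85622373
K = exp(0.85622373)
K = 2.3542536, rounded to 4 significant figures:

2.354


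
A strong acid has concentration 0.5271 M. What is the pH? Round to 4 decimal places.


A strong acid dissociates completely, so [H+] equals the given concentration.
pH = -log10([H+]) = -log10(0.5271)
pH = 0.27810698, rounded to 4 dp:

0.2781


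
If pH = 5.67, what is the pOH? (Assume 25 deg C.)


At 25 deg C, pH + pOH = 14.
pOH = 14 - pH = 14 - 5.67
pOH = 8.33:

8.33


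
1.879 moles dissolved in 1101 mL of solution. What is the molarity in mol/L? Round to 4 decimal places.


Convert volume to liters: V_L = V_mL / 1000.
V_L = 1101 / 1000 = 1.101 L
M = n / V_L = 1.879 / 1.101
M = 1.70663034 mol/L, rounded to 4 dp:

1.7066 mol/L


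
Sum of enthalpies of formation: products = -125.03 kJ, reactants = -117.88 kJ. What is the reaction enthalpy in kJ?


dH_rxn = sum(dH_f products) - sum(dH_f reactants)
dH_rxn = -125.03 - (-117.88)
dH_rxn = -7.15 kJ:

-7.15 kJ


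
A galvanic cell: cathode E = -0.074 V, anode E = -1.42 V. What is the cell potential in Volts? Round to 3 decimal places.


Standard cell potential: E_cell = E_cathode - E_anode.
E_cell = -0.074 - (-1.42)
E_cell = 1.346 V, rounded to 3 dp:

1.346 V


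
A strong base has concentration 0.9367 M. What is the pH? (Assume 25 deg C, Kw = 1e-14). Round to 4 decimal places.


A strong base dissociates completely, so [OH-] equals the given concentration.
pOH = -log10([OH-]) = -log10(0.9367) = 0.028399
pH = 14 - pOH = 14 - 0.028399
pH = 13.971601, rounded to 4 dp:

13.9716


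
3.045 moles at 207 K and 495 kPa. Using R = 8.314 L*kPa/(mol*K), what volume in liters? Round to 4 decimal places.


PV = nRT, solve for V = nRT / P.
nRT = 3.045 * 8.314 * 207 = 5240.4389
V = 5240.4389 / 495
V = 10.58674525 L, rounded to 4 dp:

10.5867 L


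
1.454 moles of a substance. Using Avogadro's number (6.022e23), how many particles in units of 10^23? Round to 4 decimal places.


N = n * NA, then divide by 1e23 for the requested units.
N / 1e23 = n * 6.022
N / 1e23 = 1.454 * 6.022
N / 1e23 = 8.755988, rounded to 4 dp:

8.7560


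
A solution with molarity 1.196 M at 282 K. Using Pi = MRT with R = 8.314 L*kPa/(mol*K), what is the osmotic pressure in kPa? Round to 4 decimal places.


Osmotic pressure (van't Hoff): Pi = M*R*T.
RT = 8.314 * 282 = 2344.548
Pi = 1.196 * 2344.548
Pi = 2804.079408 kPa, rounded to 4 dp:

2804.0794 kPa


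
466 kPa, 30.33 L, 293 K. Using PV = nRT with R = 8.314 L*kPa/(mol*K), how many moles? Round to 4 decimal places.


PV = nRT, solve for n = PV / (RT).
PV = 466 * 30.33 = 14133.78
RT = 8.314 * 293 = 2436.002
n = 14133.78 / 2436.002
n = 5.80203957 mol, rounded to 4 dp:

5.8020 mol


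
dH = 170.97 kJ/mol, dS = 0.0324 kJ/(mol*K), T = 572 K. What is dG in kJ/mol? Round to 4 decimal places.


Gibbs: dG = dH - T*dS (consistent units, dS already in kJ/(mol*K)).
T*dS = 572 * 0.0324 = 18.5328
dG = 170.97 - (18.5328)
dG = 152.4372 kJ/mol, rounded to 4 dp:

152.4372 kJ/mol


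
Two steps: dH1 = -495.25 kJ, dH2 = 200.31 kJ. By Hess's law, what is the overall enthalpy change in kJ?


Hess's law: enthalpy is a state function, so add the step enthalpies.
dH_total = dH1 + dH2 = -495.25 + (200.31)
dH_total = -294.94 kJ:

-294.94 kJ


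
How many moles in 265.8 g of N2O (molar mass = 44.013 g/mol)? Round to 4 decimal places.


n = mass / M
n = 265.8 / 44.013
n = 6.0391248 mol, rounded to 4 dp:

6.0391 mol


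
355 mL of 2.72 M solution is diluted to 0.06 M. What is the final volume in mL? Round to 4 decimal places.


Dilution: M1*V1 = M2*V2, solve for V2.
V2 = M1*V1 / M2
V2 = 2.72 * 355 / 0.06
V2 = 965.6 / 0.06
V2 = 16093.33333333 mL, rounded to 4 dp:

16093.3333 mL


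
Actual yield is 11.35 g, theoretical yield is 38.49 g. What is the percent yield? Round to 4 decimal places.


% yield = 100 * actual / theoretical
% yield = 100 * 11.35 / 38.49
% yield = 29.48817875 %, rounded to 4 dp:

29.4882 %


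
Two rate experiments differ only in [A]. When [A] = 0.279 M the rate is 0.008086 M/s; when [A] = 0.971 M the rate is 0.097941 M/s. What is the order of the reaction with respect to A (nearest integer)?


Rate is proportional to [A]^n, so rate2/rate1 = ([A]2/[A]1)^n. Take logs to solve for n.
rate2/rate1 = 0.097941 / 0.008086 = 12.1124
[A]2/[A]1 = 0.971 / 0.279 = 3.4803
n = ln(12.1124) / ln(3.4803) = 2.0
Nearest integer order:

2


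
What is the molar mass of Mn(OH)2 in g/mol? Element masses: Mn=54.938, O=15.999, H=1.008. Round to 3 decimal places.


M = sum(count * atomic_mass) over atoms.
M = 1*54.938 + 2*15.999 + 2*1.008
M = 54.938 + 31.998 + 2.016
M = 88.952 g/mol, rounded to 3 dp:

88.952 g/mol


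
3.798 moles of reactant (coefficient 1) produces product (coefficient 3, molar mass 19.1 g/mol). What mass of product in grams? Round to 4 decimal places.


Use the coefficient ratio to convert reactant moles to product moles, then multiply by the product's molar mass.
moles_P = moles_R * (coeff_P / coeff_R) = 3.798 * (3/1) = 11.394
mass_P = moles_P * M_P = 11.394 * 19.1
mass_P = 217.6254 g, rounded to 4 dp:

217.6254 g


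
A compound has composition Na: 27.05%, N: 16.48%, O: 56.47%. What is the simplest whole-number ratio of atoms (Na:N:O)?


Assume 100 g of compound, divide each mass% by atomic mass to get moles, then normalize by the smallest to get a raw atom ratio.
Moles per 100 g: Na: 27.05/22.99 = 1.1766, N: 16.48/14.007 = 1.1766, O: 56.47/15.999 = 3.5296
Raw ratio (divide by min = 1.1766): Na: 1.0, N: 1.0, O: 3.0
Multiply by 1 to clear fractions: Na: 1.0 ~= 1, N: 1.0 ~= 1, O: 3.0 ~= 3
Reduce by GCD to get the simplest whole-number ratio:

1:1:3


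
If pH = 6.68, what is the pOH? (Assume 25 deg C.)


At 25 deg C, pH + pOH = 14.
pOH = 14 - pH = 14 - 6.68
pOH = 7.32:

7.32


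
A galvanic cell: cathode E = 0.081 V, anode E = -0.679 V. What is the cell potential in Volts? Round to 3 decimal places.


Standard cell potential: E_cell = E_cathode - E_anode.
E_cell = 0.081 - (-0.679)
E_cell = 0.76 V, rounded to 3 dp:

0.760 V


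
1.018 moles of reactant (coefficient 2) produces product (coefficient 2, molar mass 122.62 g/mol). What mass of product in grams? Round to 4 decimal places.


Use the coefficient ratio to convert reactant moles to product moles, then multiply by the product's molar mass.
moles_P = moles_R * (coeff_P / coeff_R) = 1.018 * (2/2) = 1.018
mass_P = moles_P * M_P = 1.018 * 122.62
mass_P = 124.82716 g, rounded to 4 dp:

124.8272 g


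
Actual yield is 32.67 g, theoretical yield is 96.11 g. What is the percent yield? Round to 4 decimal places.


% yield = 100 * actual / theoretical
% yield = 100 * 32.67 / 96.11
% yield = 33.99230049 %, rounded to 4 dp:

33.9923 %


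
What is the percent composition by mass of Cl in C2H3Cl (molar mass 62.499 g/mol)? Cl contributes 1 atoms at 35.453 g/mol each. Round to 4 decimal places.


pct = 100 * (n_elem * M_elem) / M_total
mass_contribution = 1 * 35.453 = 35.453 g/mol
pct = 100 * 35.453 / 62.499
pct = 56.72570761 %, rounded to 4 dp:

56.7257 %


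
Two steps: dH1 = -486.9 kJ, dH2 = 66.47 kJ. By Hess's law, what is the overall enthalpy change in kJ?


Hess's law: enthalpy is a state function, so add the step enthalpies.
dH_total = dH1 + dH2 = -486.9 + (66.47)
dH_total = -420.43 kJ:

-420.43 kJ


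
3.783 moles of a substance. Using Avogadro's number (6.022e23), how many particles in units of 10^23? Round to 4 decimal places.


N = n * NA, then divide by 1e23 for the requested units.
N / 1e23 = n * 6.022
N / 1e23 = 3.783 * 6.022
N / 1e23 = 22.781226, rounded to 4 dp:

22.7812


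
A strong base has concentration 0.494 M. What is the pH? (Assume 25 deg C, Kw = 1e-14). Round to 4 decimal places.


A strong base dissociates completely, so [OH-] equals the given concentration.
pOH = -log10([OH-]) = -log10(0.494) = 0.306273
pH = 14 - pOH = 14 - 0.306273
pH = 13.693727, rounded to 4 dp:

13.6937


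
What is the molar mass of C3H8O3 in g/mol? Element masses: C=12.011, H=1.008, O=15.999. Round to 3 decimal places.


M = sum(count * atomic_mass) over atoms.
M = 3*12.011 + 8*1.008 + 3*15.999
M = 36.033 + 8.064 + 47.997
M = 92.094 g/mol, rounded to 3 dp:

92.094 g/mol


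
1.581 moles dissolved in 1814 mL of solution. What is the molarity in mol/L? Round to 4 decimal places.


Convert volume to liters: V_L = V_mL / 1000.
V_L = 1814 / 1000 = 1.814 L
M = n / V_L = 1.581 / 1.814
M = 0.87155458 mol/L, rounded to 4 dp:

0.8716 mol/L


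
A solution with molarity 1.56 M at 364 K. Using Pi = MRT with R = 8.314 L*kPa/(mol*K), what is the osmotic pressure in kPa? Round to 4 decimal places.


Osmotic pressure (van't Hoff): Pi = M*R*T.
RT = 8.314 * 364 = 3026.296
Pi = 1.56 * 3026.296
Pi = 4721.02176 kPa, rounded to 4 dp:

4721.0218 kPa


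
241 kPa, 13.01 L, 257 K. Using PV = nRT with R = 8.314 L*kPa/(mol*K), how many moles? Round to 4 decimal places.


PV = nRT, solve for n = PV / (RT).
PV = 241 * 13.01 = 3135.41
RT = 8.314 * 257 = 2136.698
n = 3135.41 / 2136.698
n = 1.46740906 mol, rounded to 4 dp:

1.4674 mol


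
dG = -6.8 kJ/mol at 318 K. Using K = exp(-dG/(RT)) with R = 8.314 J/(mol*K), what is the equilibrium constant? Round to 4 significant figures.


dG is in kJ/mol; multiply by 1000 to match R in J/(mol*K).
RT = 8.314 * 318 = 2643.852 J/mol
exponent = -dG*1000 / (RT) = -(-6.8*1000) / 2643.852 = 2.57200479
K = exp(2.57200479)
K = 13.092045, rounded to 4 significant figures:

13.09


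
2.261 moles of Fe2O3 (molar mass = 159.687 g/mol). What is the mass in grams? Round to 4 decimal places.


mass = n * M
mass = 2.261 * 159.687
mass = 361.052307 g, rounded to 4 dp:

361.0523 g


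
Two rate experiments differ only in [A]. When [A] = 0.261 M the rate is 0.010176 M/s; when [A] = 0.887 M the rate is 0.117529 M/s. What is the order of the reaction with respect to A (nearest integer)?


Rate is proportional to [A]^n, so rate2/rate1 = ([A]2/[A]1)^n. Take logs to solve for n.
rate2/rate1 = 0.117529 / 0.010176 = 11.5496
[A]2/[A]1 = 0.887 / 0.261 = 3.3985
n = ln(11.5496) / ln(3.3985) = 2.0
Nearest integer order:

2


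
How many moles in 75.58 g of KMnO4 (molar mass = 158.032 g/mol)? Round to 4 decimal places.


n = mass / M
n = 75.58 / 158.032
n = 0.47825757 mol, rounded to 4 dp:

0.4783 mol


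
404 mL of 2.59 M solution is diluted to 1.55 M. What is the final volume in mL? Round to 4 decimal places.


Dilution: M1*V1 = M2*V2, solve for V2.
V2 = M1*V1 / M2
V2 = 2.59 * 404 / 1.55
V2 = 1046.36 / 1.55
V2 = 675.07096774 mL, rounded to 4 dp:

675.0710 mL


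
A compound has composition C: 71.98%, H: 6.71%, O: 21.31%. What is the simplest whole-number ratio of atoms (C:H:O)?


Assume 100 g of compound, divide each mass% by atomic mass to get moles, then normalize by the smallest to get a raw atom ratio.
Moles per 100 g: C: 71.98/12.011 = 5.9928, H: 6.71/1.008 = 6.6567, O: 21.31/15.999 = 1.332
Raw ratio (divide by min = 1.332): C: 4.499, H: 4.998, O: 1.0
Multiply by 2 to clear fractions: C: 8.999 ~= 9, H: 9.995 ~= 10, O: 2.0 ~= 2
Reduce by GCD to get the simplest whole-number ratio:

9:10:2


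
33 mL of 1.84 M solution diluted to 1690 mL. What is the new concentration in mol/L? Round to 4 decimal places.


Dilution: M1*V1 = M2*V2, solve for M2.
M2 = M1*V1 / V2
M2 = 1.84 * 33 / 1690
M2 = 60.72 / 1690
M2 = 0.03592899 mol/L, rounded to 4 dp:

0.0359 mol/L


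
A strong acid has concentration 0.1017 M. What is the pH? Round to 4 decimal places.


A strong acid dissociates completely, so [H+] equals the given concentration.
pH = -log10([H+]) = -log10(0.1017)
pH = 0.99267905, rounded to 4 dp:

0.9927


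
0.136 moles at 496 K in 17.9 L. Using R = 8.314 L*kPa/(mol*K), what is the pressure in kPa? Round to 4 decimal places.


PV = nRT, solve for P = nRT / V.
nRT = 0.136 * 8.314 * 496 = 560.8292
P = 560.8292 / 17.9
P = 31.33124022 kPa, rounded to 4 dp:

31.3312 kPa


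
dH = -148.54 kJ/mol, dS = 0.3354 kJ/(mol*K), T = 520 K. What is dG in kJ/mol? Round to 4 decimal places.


Gibbs: dG = dH - T*dS (consistent units, dS already in kJ/(mol*K)).
T*dS = 520 * 0.3354 = 174.408
dG = -148.54 - (174.408)
dG = -322.948 kJ/mol, rounded to 4 dp:

-322.9480 kJ/mol


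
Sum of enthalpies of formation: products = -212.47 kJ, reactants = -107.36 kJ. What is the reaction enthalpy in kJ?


dH_rxn = sum(dH_f products) - sum(dH_f reactants)
dH_rxn = -212.47 - (-107.36)
dH_rxn = -105.11 kJ:

-105.11 kJ


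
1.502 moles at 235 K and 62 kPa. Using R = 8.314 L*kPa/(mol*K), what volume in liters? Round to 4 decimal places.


PV = nRT, solve for V = nRT / P.
nRT = 1.502 * 8.314 * 235 = 2934.5926
V = 2934.5926 / 62
V = 47.33213871 L, rounded to 4 dp:

47.3321 L


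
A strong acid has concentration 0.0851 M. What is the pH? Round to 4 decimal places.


A strong acid dissociates completely, so [H+] equals the given concentration.
pH = -log10([H+]) = -log10(0.0851)
pH = 1.07007044, rounded to 4 dp:

1.0701


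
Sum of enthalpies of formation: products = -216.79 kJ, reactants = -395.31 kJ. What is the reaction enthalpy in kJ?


dH_rxn = sum(dH_f products) - sum(dH_f reactants)
dH_rxn = -216.79 - (-395.31)
dH_rxn = 178.52 kJ:

178.52 kJ


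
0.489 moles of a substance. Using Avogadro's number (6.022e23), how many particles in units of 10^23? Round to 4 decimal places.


N = n * NA, then divide by 1e23 for the requested units.
N / 1e23 = n * 6.022
N / 1e23 = 0.489 * 6.022
N / 1e23 = 2.944758, rounded to 4 dp:

2.9448


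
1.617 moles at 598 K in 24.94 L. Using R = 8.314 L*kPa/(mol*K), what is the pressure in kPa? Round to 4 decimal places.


PV = nRT, solve for P = nRT / V.
nRT = 1.617 * 8.314 * 598 = 8039.3553
P = 8039.3553 / 24.94
P = 322.34784683 kPa, rounded to 4 dp:

322.3478 kPa


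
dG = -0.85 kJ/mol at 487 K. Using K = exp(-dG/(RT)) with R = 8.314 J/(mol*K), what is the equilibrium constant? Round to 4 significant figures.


dG is in kJ/mol; multiply by 1000 to match R in J/(mol*K).
RT = 8.314 * 487 = 4048.918 J/mol
exponent = -dG*1000 / (RT) = -(-0.85*1000) / 4048.918 = 0.20993263
K = exp(0.20993263)
K = 1.2335949, rounded to 4 significant figures:

1.234


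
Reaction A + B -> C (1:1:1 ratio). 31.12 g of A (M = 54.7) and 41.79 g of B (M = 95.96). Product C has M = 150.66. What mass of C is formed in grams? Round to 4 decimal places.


Find moles of each reactant; the smaller value is the limiting reagent in a 1:1:1 reaction, so moles_C equals moles of the limiter.
n_A = mass_A / M_A = 31.12 / 54.7 = 0.568921 mol
n_B = mass_B / M_B = 41.79 / 95.96 = 0.435494 mol
Limiting reagent: B (smaller), n_limiting = 0.435494 mol
mass_C = n_limiting * M_C = 0.435494 * 150.66
mass_C = 65.61152604 g, rounded to 4 dp:

65.6115 g


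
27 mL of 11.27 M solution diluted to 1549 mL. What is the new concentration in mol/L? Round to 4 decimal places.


Dilution: M1*V1 = M2*V2, solve for M2.
M2 = M1*V1 / V2
M2 = 11.27 * 27 / 1549
M2 = 304.29 / 1549
M2 = 0.19644287 mol/L, rounded to 4 dp:

0.1964 mol/L


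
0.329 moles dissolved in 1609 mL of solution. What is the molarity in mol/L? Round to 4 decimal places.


Convert volume to liters: V_L = V_mL / 1000.
V_L = 1609 / 1000 = 1.609 L
M = n / V_L = 0.329 / 1.609
M = 0.20447483 mol/L, rounded to 4 dp:

0.2045 mol/L


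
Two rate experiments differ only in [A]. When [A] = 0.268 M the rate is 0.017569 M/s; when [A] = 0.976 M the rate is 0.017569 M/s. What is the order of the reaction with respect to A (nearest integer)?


Rate is proportional to [A]^n, so rate2/rate1 = ([A]2/[A]1)^n. Take logs to solve for n.
rate2/rate1 = 0.017569 / 0.017569 = 1.0
[A]2/[A]1 = 0.976 / 0.268 = 3.6418
n = ln(1.0) / ln(3.6418) = 0.0
Nearest integer order:

0


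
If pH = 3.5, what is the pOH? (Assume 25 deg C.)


At 25 deg C, pH + pOH = 14.
pOH = 14 - pH = 14 - 3.5
pOH = 10.5:

10.50


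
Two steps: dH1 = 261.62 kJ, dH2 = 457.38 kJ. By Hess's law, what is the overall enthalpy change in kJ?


Hess's law: enthalpy is a state function, so add the step enthalpies.
dH_total = dH1 + dH2 = 261.62 + (457.38)
dH_total = 719.0 kJ:

719.00 kJ


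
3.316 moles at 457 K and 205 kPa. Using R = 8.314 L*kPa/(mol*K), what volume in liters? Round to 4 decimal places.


PV = nRT, solve for V = nRT / P.
nRT = 3.316 * 8.314 * 457 = 12599.1354
V = 12599.1354 / 205
V = 61.45919707 L, rounded to 4 dp:

61.4592 L


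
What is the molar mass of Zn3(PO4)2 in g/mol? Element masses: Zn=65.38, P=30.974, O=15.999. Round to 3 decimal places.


M = sum(count * atomic_mass) over atoms.
M = 3*65.38 + 2*30.974 + 8*15.999
M = 196.14 + 61.948 + 127.992
M = 386.08 g/mol, rounded to 3 dp:

386.080 g/mol


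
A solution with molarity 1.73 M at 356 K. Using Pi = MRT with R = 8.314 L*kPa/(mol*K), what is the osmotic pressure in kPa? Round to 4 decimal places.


Osmotic pressure (van't Hoff): Pi = M*R*T.
RT = 8.314 * 356 = 2959.784
Pi = 1.73 * 2959.784
Pi = 5120.42632 kPa, rounded to 4 dp:

5120.4263 kPa


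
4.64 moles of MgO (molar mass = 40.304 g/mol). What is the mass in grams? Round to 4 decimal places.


mass = n * M
mass = 4.64 * 40.304
mass = 187.01056 g, rounded to 4 dp:

187.0106 g


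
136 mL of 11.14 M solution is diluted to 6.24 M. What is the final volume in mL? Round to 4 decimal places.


Dilution: M1*V1 = M2*V2, solve for V2.
V2 = M1*V1 / M2
V2 = 11.14 * 136 / 6.24
V2 = 1515.04 / 6.24
V2 = 242.79487179 mL, rounded to 4 dp:

242.7949 mL


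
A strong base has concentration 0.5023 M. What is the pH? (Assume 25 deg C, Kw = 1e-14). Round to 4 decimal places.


A strong base dissociates completely, so [OH-] equals the given concentration.
pOH = -log10([OH-]) = -log10(0.5023) = 0.299037
pH = 14 - pOH = 14 - 0.299037
pH = 13.700963, rounded to 4 dp:

13.7010


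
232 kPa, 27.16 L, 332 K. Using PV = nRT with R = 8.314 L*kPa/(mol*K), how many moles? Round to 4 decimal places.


PV = nRT, solve for n = PV / (RT).
PV = 232 * 27.16 = 6301.12
RT = 8.314 * 332 = 2760.248
n = 6301.12 / 2760.248
n = 2.28280937 mol, rounded to 4 dp:

2.2828 mol


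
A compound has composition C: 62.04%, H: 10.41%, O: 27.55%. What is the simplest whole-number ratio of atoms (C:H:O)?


Assume 100 g of compound, divide each mass% by atomic mass to get moles, then normalize by the smallest to get a raw atom ratio.
Moles per 100 g: C: 62.04/12.011 = 5.1653, H: 10.41/1.008 = 10.3274, O: 27.55/15.999 = 1.722
Raw ratio (divide by min = 1.722): C: 3.0, H: 5.997, O: 1.0
Multiply by 1 to clear fractions: C: 3.0 ~= 3, H: 5.997 ~= 6, O: 1.0 ~= 1
Reduce by GCD to get the simplest whole-number ratio:

3:6:1


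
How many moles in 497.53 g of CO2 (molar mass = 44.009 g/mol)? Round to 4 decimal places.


n = mass / M
n = 497.53 / 44.009
n = 11.30518758 mol, rounded to 4 dp:

11.3052 mol


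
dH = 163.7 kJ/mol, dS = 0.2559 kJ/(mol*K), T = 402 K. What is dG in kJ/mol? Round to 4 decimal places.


Gibbs: dG = dH - T*dS (consistent units, dS already in kJ/(mol*K)).
T*dS = 402 * 0.2559 = 102.8718
dG = 163.7 - (102.8718)
dG = 60.8282 kJ/mol, rounded to 4 dp:

60.8282 kJ/mol


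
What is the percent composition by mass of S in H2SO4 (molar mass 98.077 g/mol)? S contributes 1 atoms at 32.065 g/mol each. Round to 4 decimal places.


pct = 100 * (n_elem * M_elem) / M_total
mass_contribution = 1 * 32.065 = 32.065 g/mol
pct = 100 * 32.065 / 98.077
pct = 32.69369985 %, rounded to 4 dp:

32.6937 %


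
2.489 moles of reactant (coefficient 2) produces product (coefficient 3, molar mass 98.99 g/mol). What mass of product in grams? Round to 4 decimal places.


Use the coefficient ratio to convert reactant moles to product moles, then multiply by the product's molar mass.
moles_P = moles_R * (coeff_P / coeff_R) = 2.489 * (3/2) = 3.7335
mass_P = moles_P * M_P = 3.7335 * 98.99
mass_P = 369.579165 g, rounded to 4 dp:

369.5792 g


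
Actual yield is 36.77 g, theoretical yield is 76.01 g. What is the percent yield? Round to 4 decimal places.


% yield = 100 * actual / theoretical
% yield = 100 * 36.77 / 76.01
% yield = 48.37521379 %, rounded to 4 dp:

48.3752 %


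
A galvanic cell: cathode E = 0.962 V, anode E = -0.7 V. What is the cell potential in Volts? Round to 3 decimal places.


Standard cell potential: E_cell = E_cathode - E_anode.
E_cell = 0.962 - (-0.7)
E_cell = 1.662 V, rounded to 3 dp:

1.662 V


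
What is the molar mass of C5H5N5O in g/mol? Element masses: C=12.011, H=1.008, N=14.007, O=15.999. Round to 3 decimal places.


M = sum(count * atomic_mass) over atoms.
M = 5*12.011 + 5*1.008 + 5*14.007 + 1*15.999
M = 60.055 + 5.04 + 70.035 + 15.999
M = 151.129 g/mol, rounded to 3 dp:

151.129 g/mol


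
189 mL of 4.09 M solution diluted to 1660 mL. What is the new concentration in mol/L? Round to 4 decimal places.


Dilution: M1*V1 = M2*V2, solve for M2.
M2 = M1*V1 / V2
M2 = 4.09 * 189 / 1660
M2 = 773.01 / 1660
M2 = 0.46566867 mol/L, rounded to 4 dp:

0.4657 mol/L


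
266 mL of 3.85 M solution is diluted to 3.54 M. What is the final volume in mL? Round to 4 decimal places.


Dilution: M1*V1 = M2*V2, solve for V2.
V2 = M1*V1 / M2
V2 = 3.85 * 266 / 3.54
V2 = 1024.1 / 3.54
V2 = 289.29378531 mL, rounded to 4 dp:

289.2938 mL


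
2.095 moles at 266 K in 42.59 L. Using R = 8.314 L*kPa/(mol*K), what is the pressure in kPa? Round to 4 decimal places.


PV = nRT, solve for P = nRT / V.
nRT = 2.095 * 8.314 * 266 = 4633.1428
P = 4633.1428 / 42.59
P = 108.78475699 kPa, rounded to 4 dp:

108.7848 kPa


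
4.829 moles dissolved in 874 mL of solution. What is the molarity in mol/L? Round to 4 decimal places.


Convert volume to liters: V_L = V_mL / 1000.
V_L = 874 / 1000 = 0.874 L
M = n / V_L = 4.829 / 0.874
M = 5.52517162 mol/L, rounded to 4 dp:

5.5252 mol/L


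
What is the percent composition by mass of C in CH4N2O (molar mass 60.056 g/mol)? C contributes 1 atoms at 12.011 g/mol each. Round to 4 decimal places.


pct = 100 * (n_elem * M_elem) / M_total
mass_contribution = 1 * 12.011 = 12.011 g/mol
pct = 100 * 12.011 / 60.056
pct = 19.99966698 %, rounded to 4 dp:

19.9997 %


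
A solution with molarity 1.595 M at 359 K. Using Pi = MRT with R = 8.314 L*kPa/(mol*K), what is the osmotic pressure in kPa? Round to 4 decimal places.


Osmotic pressure (van't Hoff): Pi = M*R*T.
RT = 8.314 * 359 = 2984.726
Pi = 1.595 * 2984.726
Pi = 4760.63797 kPa, rounded to 4 dp:

4760.6380 kPa


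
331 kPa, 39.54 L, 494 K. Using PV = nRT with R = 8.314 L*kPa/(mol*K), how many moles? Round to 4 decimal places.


PV = nRT, solve for n = PV / (RT).
PV = 331 * 39.54 = 13087.74
RT = 8.314 * 494 = 4107.116
n = 13087.74 / 4107.116
n = 3.18660101 mol, rounded to 4 dp:

3.1866 mol


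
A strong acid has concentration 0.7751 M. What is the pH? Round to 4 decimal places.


A strong acid dissociates completely, so [H+] equals the given concentration.
pH = -log10([H+]) = -log10(0.7751)
pH = 0.11064226, rounded to 4 dp:

0.1106


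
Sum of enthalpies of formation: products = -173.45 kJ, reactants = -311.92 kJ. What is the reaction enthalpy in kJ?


dH_rxn = sum(dH_f products) - sum(dH_f reactants)
dH_rxn = -173.45 - (-311.92)
dH_rxn = 138.47 kJ:

138.47 kJ


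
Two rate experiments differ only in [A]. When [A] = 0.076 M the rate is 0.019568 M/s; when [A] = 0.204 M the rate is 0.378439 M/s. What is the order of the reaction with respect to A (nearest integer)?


Rate is proportional to [A]^n, so rate2/rate1 = ([A]2/[A]1)^n. Take logs to solve for n.
rate2/rate1 = 0.378439 / 0.019568 = 19.3397
[A]2/[A]1 = 0.204 / 0.076 = 2.6842
n = ln(19.3397) / ln(2.6842) = 3.0
Nearest integer order:

3


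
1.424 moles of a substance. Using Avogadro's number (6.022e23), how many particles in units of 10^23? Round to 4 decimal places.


N = n * NA, then divide by 1e23 for the requested units.
N / 1e23 = n * 6.022
N / 1e23 = 1.424 * 6.022
N / 1e23 = 8.575328, rounded to 4 dp:

8.5753


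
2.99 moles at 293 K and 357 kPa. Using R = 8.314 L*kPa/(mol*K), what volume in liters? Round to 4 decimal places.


PV = nRT, solve for V = nRT / P.
nRT = 2.99 * 8.314 * 293 = 7283.646
V = 7283.646 / 357
V = 20.40236975 L, rounded to 4 dp:

20.4024 L


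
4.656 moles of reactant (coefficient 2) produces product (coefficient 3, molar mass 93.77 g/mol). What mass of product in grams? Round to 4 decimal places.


Use the coefficient ratio to convert reactant moles to product moles, then multiply by the product's molar mass.
moles_P = moles_R * (coeff_P / coeff_R) = 4.656 * (3/2) = 6.984
mass_P = moles_P * M_P = 6.984 * 93.77
mass_P = 654.88968 g, rounded to 4 dp:

654.8897 g


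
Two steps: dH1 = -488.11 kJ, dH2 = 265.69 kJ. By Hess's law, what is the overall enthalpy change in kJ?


Hess's law: enthalpy is a state function, so add the step enthalpies.
dH_total = dH1 + dH2 = -488.11 + (265.69)
dH_total = -222.42 kJ:

-222.42 kJ


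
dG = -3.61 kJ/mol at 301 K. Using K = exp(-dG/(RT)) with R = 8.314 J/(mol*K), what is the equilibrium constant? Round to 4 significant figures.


dG is in kJ/mol; multiply by 1000 to match R in J/(mol*K).
RT = 8.314 * 301 = 2502.514 J/mol
exponent = -dG*1000 / (RT) = -(-3.61*1000) / 2502.514 = 1.44254937
K = exp(1.44254937)
K = 4.2314697, rounded to 4 significant figures:

4.231


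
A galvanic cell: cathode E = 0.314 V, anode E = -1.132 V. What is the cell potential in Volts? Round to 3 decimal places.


Standard cell potential: E_cell = E_cathode - E_anode.
E_cell = 0.314 - (-1.132)
E_cell = 1.446 V, rounded to 3 dp:

1.446 V


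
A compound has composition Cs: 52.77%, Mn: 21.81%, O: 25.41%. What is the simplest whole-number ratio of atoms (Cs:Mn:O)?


Assume 100 g of compound, divide each mass% by atomic mass to get moles, then normalize by the smallest to get a raw atom ratio.
Moles per 100 g: Cs: 52.77/132.905 = 0.3971, Mn: 21.81/54.938 = 0.397, O: 25.41/15.999 = 1.5882
Raw ratio (divide by min = 0.397): Cs: 1.0, Mn: 1.0, O: 4.001
Multiply by 1 to clear fractions: Cs: 1.0 ~= 1, Mn: 1.0 ~= 1, O: 4.001 ~= 4
Reduce by GCD to get the simplest whole-number ratio:

1:1:4
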